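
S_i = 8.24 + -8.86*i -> [8.24, -0.62, -9.48, -18.34, -27.2]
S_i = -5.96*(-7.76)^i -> [-5.96, 46.25, -358.9, 2785.04, -21611.91]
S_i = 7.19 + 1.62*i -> [7.19, 8.81, 10.43, 12.05, 13.67]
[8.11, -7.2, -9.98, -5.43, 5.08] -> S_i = Random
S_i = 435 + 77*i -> [435, 512, 589, 666, 743]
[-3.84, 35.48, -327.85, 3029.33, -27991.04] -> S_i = -3.84*(-9.24)^i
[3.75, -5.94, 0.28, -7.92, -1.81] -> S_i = Random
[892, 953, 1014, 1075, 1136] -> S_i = 892 + 61*i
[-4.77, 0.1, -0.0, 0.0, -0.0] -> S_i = -4.77*(-0.02)^i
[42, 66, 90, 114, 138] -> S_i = 42 + 24*i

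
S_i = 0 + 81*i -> [0, 81, 162, 243, 324]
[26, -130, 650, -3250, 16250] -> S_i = 26*-5^i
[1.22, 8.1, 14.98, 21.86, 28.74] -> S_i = 1.22 + 6.88*i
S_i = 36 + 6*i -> [36, 42, 48, 54, 60]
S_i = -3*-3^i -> [-3, 9, -27, 81, -243]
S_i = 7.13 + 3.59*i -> [7.13, 10.72, 14.31, 17.9, 21.49]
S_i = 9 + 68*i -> [9, 77, 145, 213, 281]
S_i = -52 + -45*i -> [-52, -97, -142, -187, -232]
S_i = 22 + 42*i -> [22, 64, 106, 148, 190]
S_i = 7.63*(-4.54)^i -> [7.63, -34.64, 157.27, -713.99, 3241.51]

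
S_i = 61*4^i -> [61, 244, 976, 3904, 15616]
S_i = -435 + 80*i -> [-435, -355, -275, -195, -115]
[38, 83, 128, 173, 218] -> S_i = 38 + 45*i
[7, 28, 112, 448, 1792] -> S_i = 7*4^i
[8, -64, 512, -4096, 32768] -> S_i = 8*-8^i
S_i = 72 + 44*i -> [72, 116, 160, 204, 248]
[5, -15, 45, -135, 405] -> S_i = 5*-3^i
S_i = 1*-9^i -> [1, -9, 81, -729, 6561]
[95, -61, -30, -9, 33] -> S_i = Random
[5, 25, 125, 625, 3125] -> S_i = 5*5^i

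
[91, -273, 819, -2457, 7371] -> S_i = 91*-3^i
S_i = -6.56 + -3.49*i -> [-6.56, -10.05, -13.54, -17.03, -20.52]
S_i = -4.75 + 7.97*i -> [-4.75, 3.22, 11.19, 19.16, 27.13]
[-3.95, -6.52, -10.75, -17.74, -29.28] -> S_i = -3.95*1.65^i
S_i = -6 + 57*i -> [-6, 51, 108, 165, 222]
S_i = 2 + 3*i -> [2, 5, 8, 11, 14]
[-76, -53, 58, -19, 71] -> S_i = Random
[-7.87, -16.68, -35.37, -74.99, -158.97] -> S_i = -7.87*2.12^i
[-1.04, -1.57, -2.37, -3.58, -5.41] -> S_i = -1.04*1.51^i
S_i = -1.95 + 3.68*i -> [-1.95, 1.73, 5.41, 9.09, 12.77]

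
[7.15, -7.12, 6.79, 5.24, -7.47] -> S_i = Random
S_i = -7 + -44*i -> [-7, -51, -95, -139, -183]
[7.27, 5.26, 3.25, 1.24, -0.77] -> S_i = 7.27 + -2.01*i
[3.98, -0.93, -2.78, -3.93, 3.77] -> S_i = Random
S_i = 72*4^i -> [72, 288, 1152, 4608, 18432]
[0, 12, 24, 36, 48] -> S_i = 0 + 12*i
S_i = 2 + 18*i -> [2, 20, 38, 56, 74]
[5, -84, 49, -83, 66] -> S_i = Random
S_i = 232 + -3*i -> [232, 229, 226, 223, 220]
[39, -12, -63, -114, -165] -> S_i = 39 + -51*i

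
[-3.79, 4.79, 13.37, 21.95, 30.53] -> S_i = -3.79 + 8.58*i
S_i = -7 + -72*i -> [-7, -79, -151, -223, -295]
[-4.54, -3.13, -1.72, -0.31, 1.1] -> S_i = -4.54 + 1.41*i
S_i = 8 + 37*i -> [8, 45, 82, 119, 156]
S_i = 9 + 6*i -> [9, 15, 21, 27, 33]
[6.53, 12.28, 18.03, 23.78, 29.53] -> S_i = 6.53 + 5.75*i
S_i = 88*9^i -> [88, 792, 7128, 64152, 577368]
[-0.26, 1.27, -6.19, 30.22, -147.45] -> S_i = -0.26*(-4.88)^i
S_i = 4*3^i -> [4, 12, 36, 108, 324]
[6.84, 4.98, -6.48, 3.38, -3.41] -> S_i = Random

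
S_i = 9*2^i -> [9, 18, 36, 72, 144]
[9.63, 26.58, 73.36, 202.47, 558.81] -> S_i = 9.63*2.76^i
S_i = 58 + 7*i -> [58, 65, 72, 79, 86]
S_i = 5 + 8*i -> [5, 13, 21, 29, 37]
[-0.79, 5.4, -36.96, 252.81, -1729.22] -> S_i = -0.79*(-6.84)^i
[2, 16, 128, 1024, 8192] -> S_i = 2*8^i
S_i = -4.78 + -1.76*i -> [-4.78, -6.54, -8.3, -10.06, -11.82]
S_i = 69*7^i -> [69, 483, 3381, 23667, 165669]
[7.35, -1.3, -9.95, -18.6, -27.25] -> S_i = 7.35 + -8.65*i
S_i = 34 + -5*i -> [34, 29, 24, 19, 14]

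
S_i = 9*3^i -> [9, 27, 81, 243, 729]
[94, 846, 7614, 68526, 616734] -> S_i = 94*9^i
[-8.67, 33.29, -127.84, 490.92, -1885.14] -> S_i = -8.67*(-3.84)^i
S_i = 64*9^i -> [64, 576, 5184, 46656, 419904]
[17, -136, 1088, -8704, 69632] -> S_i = 17*-8^i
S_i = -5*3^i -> [-5, -15, -45, -135, -405]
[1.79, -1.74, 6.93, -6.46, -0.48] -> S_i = Random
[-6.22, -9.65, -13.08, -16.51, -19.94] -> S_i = -6.22 + -3.43*i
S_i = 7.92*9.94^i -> [7.92, 78.72, 782.52, 7778.29, 77316.24]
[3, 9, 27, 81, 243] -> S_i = 3*3^i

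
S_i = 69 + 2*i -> [69, 71, 73, 75, 77]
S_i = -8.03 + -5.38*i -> [-8.03, -13.41, -18.79, -24.17, -29.55]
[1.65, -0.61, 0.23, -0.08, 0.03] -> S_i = 1.65*(-0.37)^i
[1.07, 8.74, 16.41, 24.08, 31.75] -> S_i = 1.07 + 7.67*i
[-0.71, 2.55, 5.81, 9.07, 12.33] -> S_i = -0.71 + 3.26*i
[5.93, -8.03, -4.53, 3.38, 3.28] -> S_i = Random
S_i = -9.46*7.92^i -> [-9.46, -74.92, -593.39, -4699.66, -37221.33]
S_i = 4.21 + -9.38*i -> [4.21, -5.17, -14.55, -23.93, -33.31]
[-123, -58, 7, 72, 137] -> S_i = -123 + 65*i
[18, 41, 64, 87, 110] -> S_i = 18 + 23*i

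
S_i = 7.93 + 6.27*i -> [7.93, 14.2, 20.47, 26.74, 33.01]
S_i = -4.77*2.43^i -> [-4.77, -11.59, -28.17, -68.44, -166.32]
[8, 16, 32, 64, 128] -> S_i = 8*2^i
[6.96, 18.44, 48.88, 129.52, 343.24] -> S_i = 6.96*2.65^i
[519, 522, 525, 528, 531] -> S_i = 519 + 3*i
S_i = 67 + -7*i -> [67, 60, 53, 46, 39]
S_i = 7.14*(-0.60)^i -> [7.14, -4.28, 2.57, -1.54, 0.93]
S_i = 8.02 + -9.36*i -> [8.02, -1.34, -10.7, -20.06, -29.42]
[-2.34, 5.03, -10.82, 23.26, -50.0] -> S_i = -2.34*(-2.15)^i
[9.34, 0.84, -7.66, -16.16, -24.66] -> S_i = 9.34 + -8.50*i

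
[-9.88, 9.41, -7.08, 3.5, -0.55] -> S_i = Random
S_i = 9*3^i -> [9, 27, 81, 243, 729]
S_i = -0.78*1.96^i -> [-0.78, -1.53, -3.0, -5.87, -11.51]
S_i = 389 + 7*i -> [389, 396, 403, 410, 417]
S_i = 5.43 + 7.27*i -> [5.43, 12.7, 19.97, 27.24, 34.51]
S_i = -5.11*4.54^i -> [-5.11, -23.2, -105.33, -478.18, -2170.92]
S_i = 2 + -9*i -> [2, -7, -16, -25, -34]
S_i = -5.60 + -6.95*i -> [-5.6, -12.55, -19.5, -26.45, -33.4]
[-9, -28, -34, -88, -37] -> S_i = Random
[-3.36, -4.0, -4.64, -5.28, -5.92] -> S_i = -3.36 + -0.64*i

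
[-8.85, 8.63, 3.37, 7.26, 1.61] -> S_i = Random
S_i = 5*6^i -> [5, 30, 180, 1080, 6480]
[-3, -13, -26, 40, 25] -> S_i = Random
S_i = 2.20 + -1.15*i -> [2.2, 1.05, -0.1, -1.25, -2.4]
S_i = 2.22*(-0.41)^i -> [2.22, -0.91, 0.37, -0.15, 0.06]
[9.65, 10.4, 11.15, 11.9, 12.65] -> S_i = 9.65 + 0.75*i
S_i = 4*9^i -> [4, 36, 324, 2916, 26244]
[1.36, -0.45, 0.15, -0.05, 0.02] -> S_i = 1.36*(-0.33)^i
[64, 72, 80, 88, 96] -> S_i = 64 + 8*i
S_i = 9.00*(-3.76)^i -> [9.0, -33.84, 127.24, -478.42, 1798.85]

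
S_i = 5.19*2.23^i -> [5.19, 11.57, 25.81, 57.55, 128.35]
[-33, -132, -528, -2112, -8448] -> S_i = -33*4^i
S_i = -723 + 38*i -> [-723, -685, -647, -609, -571]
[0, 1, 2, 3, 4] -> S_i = 0 + 1*i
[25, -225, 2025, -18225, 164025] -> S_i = 25*-9^i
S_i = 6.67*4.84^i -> [6.67, 32.28, 156.25, 756.24, 3660.22]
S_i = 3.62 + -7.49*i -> [3.62, -3.87, -11.36, -18.85, -26.34]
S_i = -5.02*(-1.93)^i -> [-5.02, 9.69, -18.7, 36.09, -69.65]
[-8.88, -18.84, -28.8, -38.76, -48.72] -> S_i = -8.88 + -9.96*i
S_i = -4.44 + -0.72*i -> [-4.44, -5.16, -5.88, -6.6, -7.32]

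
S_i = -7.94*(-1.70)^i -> [-7.94, 13.5, -22.95, 39.01, -66.32]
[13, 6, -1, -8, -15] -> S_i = 13 + -7*i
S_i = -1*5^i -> [-1, -5, -25, -125, -625]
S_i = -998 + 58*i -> [-998, -940, -882, -824, -766]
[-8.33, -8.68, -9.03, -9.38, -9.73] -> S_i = -8.33 + -0.35*i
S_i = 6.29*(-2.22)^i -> [6.29, -13.96, 31.0, -68.82, 152.78]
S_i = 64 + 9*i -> [64, 73, 82, 91, 100]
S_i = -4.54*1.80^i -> [-4.54, -8.17, -14.71, -26.48, -47.66]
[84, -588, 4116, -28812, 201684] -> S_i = 84*-7^i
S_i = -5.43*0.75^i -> [-5.43, -4.07, -3.05, -2.29, -1.72]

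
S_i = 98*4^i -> [98, 392, 1568, 6272, 25088]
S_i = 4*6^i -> [4, 24, 144, 864, 5184]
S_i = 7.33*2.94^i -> [7.33, 21.55, 63.36, 186.27, 547.64]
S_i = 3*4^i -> [3, 12, 48, 192, 768]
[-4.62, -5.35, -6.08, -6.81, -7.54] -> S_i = -4.62 + -0.73*i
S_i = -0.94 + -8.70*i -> [-0.94, -9.64, -18.34, -27.04, -35.74]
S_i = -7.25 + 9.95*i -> [-7.25, 2.7, 12.65, 22.6, 32.55]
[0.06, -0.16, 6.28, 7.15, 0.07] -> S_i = Random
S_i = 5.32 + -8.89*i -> [5.32, -3.57, -12.46, -21.35, -30.24]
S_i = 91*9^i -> [91, 819, 7371, 66339, 597051]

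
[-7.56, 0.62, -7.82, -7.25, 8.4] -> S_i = Random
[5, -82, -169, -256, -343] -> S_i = 5 + -87*i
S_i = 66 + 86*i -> [66, 152, 238, 324, 410]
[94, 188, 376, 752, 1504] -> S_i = 94*2^i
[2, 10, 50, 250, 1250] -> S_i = 2*5^i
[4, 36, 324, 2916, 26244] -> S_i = 4*9^i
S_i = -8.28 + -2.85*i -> [-8.28, -11.13, -13.98, -16.83, -19.68]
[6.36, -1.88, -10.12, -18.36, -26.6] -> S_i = 6.36 + -8.24*i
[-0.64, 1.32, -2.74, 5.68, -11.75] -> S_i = -0.64*(-2.07)^i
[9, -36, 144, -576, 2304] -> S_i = 9*-4^i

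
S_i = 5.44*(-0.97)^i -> [5.44, -5.28, 5.12, -4.96, 4.82]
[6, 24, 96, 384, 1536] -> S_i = 6*4^i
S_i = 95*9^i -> [95, 855, 7695, 69255, 623295]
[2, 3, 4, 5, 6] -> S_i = 2 + 1*i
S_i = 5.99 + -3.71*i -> [5.99, 2.28, -1.43, -5.14, -8.85]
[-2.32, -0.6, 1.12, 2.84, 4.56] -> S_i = -2.32 + 1.72*i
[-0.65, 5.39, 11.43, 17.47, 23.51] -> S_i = -0.65 + 6.04*i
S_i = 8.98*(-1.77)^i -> [8.98, -15.89, 28.13, -49.8, 88.14]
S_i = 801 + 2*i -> [801, 803, 805, 807, 809]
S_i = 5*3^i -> [5, 15, 45, 135, 405]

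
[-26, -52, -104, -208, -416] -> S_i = -26*2^i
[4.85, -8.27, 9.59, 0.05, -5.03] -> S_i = Random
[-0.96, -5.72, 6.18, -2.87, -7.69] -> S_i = Random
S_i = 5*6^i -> [5, 30, 180, 1080, 6480]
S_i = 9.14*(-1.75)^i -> [9.14, -16.0, 27.99, -48.98, 85.72]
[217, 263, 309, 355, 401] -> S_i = 217 + 46*i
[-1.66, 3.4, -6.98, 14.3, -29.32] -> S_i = -1.66*(-2.05)^i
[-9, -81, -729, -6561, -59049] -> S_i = -9*9^i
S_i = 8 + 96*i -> [8, 104, 200, 296, 392]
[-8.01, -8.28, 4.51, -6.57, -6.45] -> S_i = Random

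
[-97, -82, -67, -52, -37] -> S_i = -97 + 15*i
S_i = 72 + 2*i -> [72, 74, 76, 78, 80]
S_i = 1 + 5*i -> [1, 6, 11, 16, 21]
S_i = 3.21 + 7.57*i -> [3.21, 10.78, 18.35, 25.92, 33.49]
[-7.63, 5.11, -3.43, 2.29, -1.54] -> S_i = -7.63*(-0.67)^i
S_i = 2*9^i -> [2, 18, 162, 1458, 13122]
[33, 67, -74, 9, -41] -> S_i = Random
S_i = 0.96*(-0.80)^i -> [0.96, -0.77, 0.61, -0.49, 0.39]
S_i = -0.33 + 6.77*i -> [-0.33, 6.44, 13.21, 19.98, 26.75]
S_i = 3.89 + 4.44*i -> [3.89, 8.33, 12.77, 17.21, 21.65]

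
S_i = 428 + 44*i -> [428, 472, 516, 560, 604]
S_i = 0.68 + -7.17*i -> [0.68, -6.49, -13.66, -20.83, -28.0]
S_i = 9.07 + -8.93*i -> [9.07, 0.14, -8.79, -17.72, -26.65]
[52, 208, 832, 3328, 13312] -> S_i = 52*4^i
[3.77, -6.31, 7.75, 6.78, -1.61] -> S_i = Random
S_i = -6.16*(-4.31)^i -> [-6.16, 26.55, -114.43, 493.19, -2125.64]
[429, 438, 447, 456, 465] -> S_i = 429 + 9*i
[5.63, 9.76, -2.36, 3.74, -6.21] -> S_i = Random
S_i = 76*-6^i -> [76, -456, 2736, -16416, 98496]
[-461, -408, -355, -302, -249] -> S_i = -461 + 53*i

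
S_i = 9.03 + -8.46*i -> [9.03, 0.57, -7.89, -16.35, -24.81]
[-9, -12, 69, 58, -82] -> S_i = Random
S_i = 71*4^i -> [71, 284, 1136, 4544, 18176]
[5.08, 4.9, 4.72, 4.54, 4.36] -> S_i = 5.08 + -0.18*i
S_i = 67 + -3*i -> [67, 64, 61, 58, 55]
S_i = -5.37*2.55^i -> [-5.37, -13.69, -34.92, -89.04, -227.06]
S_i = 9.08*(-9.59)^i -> [9.08, -87.08, 835.07, -8008.32, 76799.83]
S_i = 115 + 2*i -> [115, 117, 119, 121, 123]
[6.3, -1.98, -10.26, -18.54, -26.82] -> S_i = 6.30 + -8.28*i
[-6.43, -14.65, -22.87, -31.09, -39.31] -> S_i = -6.43 + -8.22*i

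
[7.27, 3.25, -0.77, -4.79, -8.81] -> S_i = 7.27 + -4.02*i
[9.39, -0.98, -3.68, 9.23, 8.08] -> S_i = Random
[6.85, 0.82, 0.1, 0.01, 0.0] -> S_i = 6.85*0.12^i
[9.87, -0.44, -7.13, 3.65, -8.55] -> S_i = Random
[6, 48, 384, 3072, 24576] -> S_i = 6*8^i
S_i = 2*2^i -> [2, 4, 8, 16, 32]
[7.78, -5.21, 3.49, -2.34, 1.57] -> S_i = 7.78*(-0.67)^i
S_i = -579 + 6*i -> [-579, -573, -567, -561, -555]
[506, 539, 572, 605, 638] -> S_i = 506 + 33*i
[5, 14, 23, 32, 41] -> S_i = 5 + 9*i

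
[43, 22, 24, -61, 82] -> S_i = Random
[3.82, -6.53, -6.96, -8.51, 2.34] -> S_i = Random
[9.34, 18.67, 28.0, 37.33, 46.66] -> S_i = 9.34 + 9.33*i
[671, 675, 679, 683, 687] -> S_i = 671 + 4*i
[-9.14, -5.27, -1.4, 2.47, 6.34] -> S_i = -9.14 + 3.87*i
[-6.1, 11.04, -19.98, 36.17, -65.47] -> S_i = -6.10*(-1.81)^i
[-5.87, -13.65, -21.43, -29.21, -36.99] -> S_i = -5.87 + -7.78*i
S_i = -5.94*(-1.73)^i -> [-5.94, 10.28, -17.78, 30.76, -53.21]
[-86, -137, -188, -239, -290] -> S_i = -86 + -51*i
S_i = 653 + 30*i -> [653, 683, 713, 743, 773]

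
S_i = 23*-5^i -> [23, -115, 575, -2875, 14375]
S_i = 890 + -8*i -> [890, 882, 874, 866, 858]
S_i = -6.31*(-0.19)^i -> [-6.31, 1.2, -0.23, 0.04, -0.01]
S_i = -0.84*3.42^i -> [-0.84, -2.87, -9.82, -33.6, -114.92]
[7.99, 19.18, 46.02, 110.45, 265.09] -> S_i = 7.99*2.40^i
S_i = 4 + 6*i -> [4, 10, 16, 22, 28]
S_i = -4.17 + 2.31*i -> [-4.17, -1.86, 0.45, 2.76, 5.07]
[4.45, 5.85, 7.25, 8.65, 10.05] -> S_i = 4.45 + 1.40*i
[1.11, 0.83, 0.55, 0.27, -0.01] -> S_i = 1.11 + -0.28*i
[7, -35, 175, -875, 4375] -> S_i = 7*-5^i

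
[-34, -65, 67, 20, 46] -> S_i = Random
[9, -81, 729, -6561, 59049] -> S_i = 9*-9^i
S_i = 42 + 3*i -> [42, 45, 48, 51, 54]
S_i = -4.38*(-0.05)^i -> [-4.38, 0.22, -0.01, 0.0, -0.0]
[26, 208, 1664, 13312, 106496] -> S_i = 26*8^i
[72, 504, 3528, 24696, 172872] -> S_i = 72*7^i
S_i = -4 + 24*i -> [-4, 20, 44, 68, 92]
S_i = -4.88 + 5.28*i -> [-4.88, 0.4, 5.68, 10.96, 16.24]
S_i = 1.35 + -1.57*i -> [1.35, -0.22, -1.79, -3.36, -4.93]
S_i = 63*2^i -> [63, 126, 252, 504, 1008]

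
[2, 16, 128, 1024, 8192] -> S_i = 2*8^i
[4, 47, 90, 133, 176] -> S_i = 4 + 43*i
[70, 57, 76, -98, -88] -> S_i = Random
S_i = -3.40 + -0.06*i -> [-3.4, -3.46, -3.52, -3.58, -3.64]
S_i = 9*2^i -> [9, 18, 36, 72, 144]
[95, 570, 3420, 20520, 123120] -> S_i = 95*6^i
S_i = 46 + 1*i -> [46, 47, 48, 49, 50]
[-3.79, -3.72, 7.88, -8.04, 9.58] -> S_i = Random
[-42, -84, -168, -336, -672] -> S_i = -42*2^i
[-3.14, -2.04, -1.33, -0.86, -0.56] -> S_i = -3.14*0.65^i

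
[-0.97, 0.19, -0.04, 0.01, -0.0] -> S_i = -0.97*(-0.20)^i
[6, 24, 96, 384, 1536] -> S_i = 6*4^i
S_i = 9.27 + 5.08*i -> [9.27, 14.35, 19.43, 24.51, 29.59]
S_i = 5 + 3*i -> [5, 8, 11, 14, 17]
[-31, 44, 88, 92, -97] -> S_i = Random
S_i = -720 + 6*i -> [-720, -714, -708, -702, -696]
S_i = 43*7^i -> [43, 301, 2107, 14749, 103243]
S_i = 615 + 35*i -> [615, 650, 685, 720, 755]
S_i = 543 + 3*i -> [543, 546, 549, 552, 555]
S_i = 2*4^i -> [2, 8, 32, 128, 512]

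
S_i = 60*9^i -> [60, 540, 4860, 43740, 393660]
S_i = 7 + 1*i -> [7, 8, 9, 10, 11]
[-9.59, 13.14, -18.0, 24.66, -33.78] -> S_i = -9.59*(-1.37)^i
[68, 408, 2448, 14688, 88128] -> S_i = 68*6^i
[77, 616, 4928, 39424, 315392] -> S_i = 77*8^i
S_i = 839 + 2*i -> [839, 841, 843, 845, 847]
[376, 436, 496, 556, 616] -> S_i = 376 + 60*i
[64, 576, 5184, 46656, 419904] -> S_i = 64*9^i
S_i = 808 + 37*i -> [808, 845, 882, 919, 956]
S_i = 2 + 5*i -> [2, 7, 12, 17, 22]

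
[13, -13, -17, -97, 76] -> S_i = Random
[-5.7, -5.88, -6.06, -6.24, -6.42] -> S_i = -5.70 + -0.18*i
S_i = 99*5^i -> [99, 495, 2475, 12375, 61875]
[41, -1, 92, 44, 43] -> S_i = Random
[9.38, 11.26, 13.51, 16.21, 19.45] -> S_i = 9.38*1.20^i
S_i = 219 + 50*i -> [219, 269, 319, 369, 419]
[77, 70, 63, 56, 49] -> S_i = 77 + -7*i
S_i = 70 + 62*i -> [70, 132, 194, 256, 318]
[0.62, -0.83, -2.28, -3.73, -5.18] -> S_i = 0.62 + -1.45*i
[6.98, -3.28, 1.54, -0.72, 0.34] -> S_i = 6.98*(-0.47)^i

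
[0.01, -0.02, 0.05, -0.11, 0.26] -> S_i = 0.01*(-2.25)^i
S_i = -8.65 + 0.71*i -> [-8.65, -7.94, -7.23, -6.52, -5.81]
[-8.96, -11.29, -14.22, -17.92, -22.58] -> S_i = -8.96*1.26^i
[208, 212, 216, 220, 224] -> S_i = 208 + 4*i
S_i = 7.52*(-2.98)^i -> [7.52, -22.41, 66.78, -199.01, 593.04]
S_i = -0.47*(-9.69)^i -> [-0.47, 4.55, -44.13, 427.63, -4143.74]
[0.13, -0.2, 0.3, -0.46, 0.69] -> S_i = 0.13*(-1.52)^i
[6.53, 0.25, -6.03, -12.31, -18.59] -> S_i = 6.53 + -6.28*i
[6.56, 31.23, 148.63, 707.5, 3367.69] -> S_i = 6.56*4.76^i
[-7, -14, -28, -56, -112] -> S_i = -7*2^i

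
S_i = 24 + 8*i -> [24, 32, 40, 48, 56]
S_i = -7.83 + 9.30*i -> [-7.83, 1.47, 10.77, 20.07, 29.37]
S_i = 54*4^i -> [54, 216, 864, 3456, 13824]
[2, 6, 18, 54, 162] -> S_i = 2*3^i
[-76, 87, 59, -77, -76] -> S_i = Random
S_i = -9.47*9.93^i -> [-9.47, -94.04, -933.79, -9272.52, -92076.11]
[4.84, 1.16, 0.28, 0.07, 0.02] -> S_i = 4.84*0.24^i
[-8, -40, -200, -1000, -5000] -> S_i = -8*5^i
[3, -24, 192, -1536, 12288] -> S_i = 3*-8^i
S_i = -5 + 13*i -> [-5, 8, 21, 34, 47]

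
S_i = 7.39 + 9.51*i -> [7.39, 16.9, 26.41, 35.92, 45.43]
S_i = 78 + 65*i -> [78, 143, 208, 273, 338]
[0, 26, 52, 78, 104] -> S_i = 0 + 26*i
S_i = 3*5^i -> [3, 15, 75, 375, 1875]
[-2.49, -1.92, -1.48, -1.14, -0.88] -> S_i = -2.49*0.77^i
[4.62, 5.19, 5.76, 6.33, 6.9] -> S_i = 4.62 + 0.57*i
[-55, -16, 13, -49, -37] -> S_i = Random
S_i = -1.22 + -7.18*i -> [-1.22, -8.4, -15.58, -22.76, -29.94]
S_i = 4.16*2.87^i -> [4.16, 11.94, 34.27, 98.34, 282.24]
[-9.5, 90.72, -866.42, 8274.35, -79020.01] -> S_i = -9.50*(-9.55)^i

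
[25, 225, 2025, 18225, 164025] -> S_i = 25*9^i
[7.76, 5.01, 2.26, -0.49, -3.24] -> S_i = 7.76 + -2.75*i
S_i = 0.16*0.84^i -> [0.16, 0.13, 0.11, 0.09, 0.08]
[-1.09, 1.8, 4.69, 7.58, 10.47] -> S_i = -1.09 + 2.89*i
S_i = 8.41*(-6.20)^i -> [8.41, -52.14, 323.28, -2004.34, 12426.9]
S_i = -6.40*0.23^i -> [-6.4, -1.47, -0.34, -0.08, -0.02]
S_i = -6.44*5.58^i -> [-6.44, -35.94, -200.52, -1118.89, -6243.42]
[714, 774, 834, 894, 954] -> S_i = 714 + 60*i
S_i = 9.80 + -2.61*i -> [9.8, 7.19, 4.58, 1.97, -0.64]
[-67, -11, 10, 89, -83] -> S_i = Random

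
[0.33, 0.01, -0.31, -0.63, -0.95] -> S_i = 0.33 + -0.32*i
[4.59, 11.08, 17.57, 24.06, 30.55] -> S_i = 4.59 + 6.49*i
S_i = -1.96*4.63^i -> [-1.96, -9.07, -42.02, -194.54, -900.7]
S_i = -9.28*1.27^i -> [-9.28, -11.79, -14.97, -19.01, -24.14]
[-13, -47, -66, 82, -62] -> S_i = Random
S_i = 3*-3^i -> [3, -9, 27, -81, 243]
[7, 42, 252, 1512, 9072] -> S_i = 7*6^i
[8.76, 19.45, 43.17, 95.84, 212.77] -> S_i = 8.76*2.22^i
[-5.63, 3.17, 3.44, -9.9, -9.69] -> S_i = Random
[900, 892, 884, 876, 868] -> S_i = 900 + -8*i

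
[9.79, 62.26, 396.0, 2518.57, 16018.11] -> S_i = 9.79*6.36^i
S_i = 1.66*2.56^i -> [1.66, 4.25, 10.88, 27.85, 71.3]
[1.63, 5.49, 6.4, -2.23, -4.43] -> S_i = Random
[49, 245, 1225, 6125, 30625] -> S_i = 49*5^i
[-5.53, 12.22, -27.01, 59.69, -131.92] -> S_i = -5.53*(-2.21)^i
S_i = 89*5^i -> [89, 445, 2225, 11125, 55625]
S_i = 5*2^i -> [5, 10, 20, 40, 80]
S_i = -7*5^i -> [-7, -35, -175, -875, -4375]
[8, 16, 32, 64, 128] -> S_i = 8*2^i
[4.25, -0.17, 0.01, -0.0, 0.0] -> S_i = 4.25*(-0.04)^i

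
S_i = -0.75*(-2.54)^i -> [-0.75, 1.9, -4.84, 12.29, -31.22]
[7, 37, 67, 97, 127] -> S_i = 7 + 30*i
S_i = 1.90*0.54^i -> [1.9, 1.03, 0.55, 0.3, 0.16]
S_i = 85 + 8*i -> [85, 93, 101, 109, 117]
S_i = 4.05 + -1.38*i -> [4.05, 2.67, 1.29, -0.09, -1.47]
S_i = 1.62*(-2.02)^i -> [1.62, -3.27, 6.61, -13.35, 26.97]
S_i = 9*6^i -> [9, 54, 324, 1944, 11664]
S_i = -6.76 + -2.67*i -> [-6.76, -9.43, -12.1, -14.77, -17.44]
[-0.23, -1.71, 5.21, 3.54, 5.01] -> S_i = Random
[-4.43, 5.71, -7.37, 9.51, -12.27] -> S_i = -4.43*(-1.29)^i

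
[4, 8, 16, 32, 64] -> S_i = 4*2^i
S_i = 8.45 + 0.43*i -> [8.45, 8.88, 9.31, 9.74, 10.17]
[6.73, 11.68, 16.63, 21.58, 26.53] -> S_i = 6.73 + 4.95*i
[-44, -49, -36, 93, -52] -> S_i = Random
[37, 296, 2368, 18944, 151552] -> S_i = 37*8^i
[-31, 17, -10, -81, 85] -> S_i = Random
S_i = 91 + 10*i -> [91, 101, 111, 121, 131]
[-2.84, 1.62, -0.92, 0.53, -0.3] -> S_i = -2.84*(-0.57)^i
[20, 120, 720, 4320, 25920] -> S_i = 20*6^i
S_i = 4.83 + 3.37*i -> [4.83, 8.2, 11.57, 14.94, 18.31]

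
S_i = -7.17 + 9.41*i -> [-7.17, 2.24, 11.65, 21.06, 30.47]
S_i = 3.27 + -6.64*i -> [3.27, -3.37, -10.01, -16.65, -23.29]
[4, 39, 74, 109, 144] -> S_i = 4 + 35*i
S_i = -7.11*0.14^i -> [-7.11, -1.0, -0.14, -0.02, -0.0]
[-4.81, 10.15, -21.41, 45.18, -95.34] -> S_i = -4.81*(-2.11)^i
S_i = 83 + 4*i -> [83, 87, 91, 95, 99]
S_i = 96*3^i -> [96, 288, 864, 2592, 7776]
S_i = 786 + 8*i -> [786, 794, 802, 810, 818]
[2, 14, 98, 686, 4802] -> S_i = 2*7^i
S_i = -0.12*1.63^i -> [-0.12, -0.2, -0.32, -0.52, -0.85]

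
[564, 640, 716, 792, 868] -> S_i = 564 + 76*i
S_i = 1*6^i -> [1, 6, 36, 216, 1296]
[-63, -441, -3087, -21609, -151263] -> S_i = -63*7^i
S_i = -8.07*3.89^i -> [-8.07, -31.39, -122.12, -475.03, -1847.87]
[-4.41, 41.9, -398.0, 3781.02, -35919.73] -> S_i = -4.41*(-9.50)^i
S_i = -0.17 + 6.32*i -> [-0.17, 6.15, 12.47, 18.79, 25.11]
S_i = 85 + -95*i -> [85, -10, -105, -200, -295]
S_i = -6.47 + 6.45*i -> [-6.47, -0.02, 6.43, 12.88, 19.33]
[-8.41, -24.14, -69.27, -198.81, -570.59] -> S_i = -8.41*2.87^i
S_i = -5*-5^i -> [-5, 25, -125, 625, -3125]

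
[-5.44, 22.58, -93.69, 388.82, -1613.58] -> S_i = -5.44*(-4.15)^i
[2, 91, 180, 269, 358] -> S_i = 2 + 89*i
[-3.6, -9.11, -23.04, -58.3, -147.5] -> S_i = -3.60*2.53^i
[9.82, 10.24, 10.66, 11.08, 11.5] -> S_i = 9.82 + 0.42*i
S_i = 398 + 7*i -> [398, 405, 412, 419, 426]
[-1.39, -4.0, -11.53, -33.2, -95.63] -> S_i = -1.39*2.88^i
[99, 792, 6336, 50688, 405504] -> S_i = 99*8^i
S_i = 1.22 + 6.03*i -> [1.22, 7.25, 13.28, 19.31, 25.34]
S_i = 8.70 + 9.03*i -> [8.7, 17.73, 26.76, 35.79, 44.82]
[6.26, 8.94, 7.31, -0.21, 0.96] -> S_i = Random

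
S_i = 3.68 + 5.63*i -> [3.68, 9.31, 14.94, 20.57, 26.2]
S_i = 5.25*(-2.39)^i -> [5.25, -12.55, 29.99, -71.67, 171.3]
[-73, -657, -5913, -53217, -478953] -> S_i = -73*9^i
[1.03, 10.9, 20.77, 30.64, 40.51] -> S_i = 1.03 + 9.87*i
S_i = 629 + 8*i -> [629, 637, 645, 653, 661]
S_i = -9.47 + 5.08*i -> [-9.47, -4.39, 0.69, 5.77, 10.85]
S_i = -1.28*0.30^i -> [-1.28, -0.38, -0.12, -0.03, -0.01]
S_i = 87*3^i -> [87, 261, 783, 2349, 7047]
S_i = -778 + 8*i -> [-778, -770, -762, -754, -746]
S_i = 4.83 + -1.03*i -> [4.83, 3.8, 2.77, 1.74, 0.71]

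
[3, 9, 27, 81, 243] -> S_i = 3*3^i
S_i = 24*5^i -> [24, 120, 600, 3000, 15000]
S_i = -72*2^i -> [-72, -144, -288, -576, -1152]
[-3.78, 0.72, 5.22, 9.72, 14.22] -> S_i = -3.78 + 4.50*i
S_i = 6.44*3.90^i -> [6.44, 25.12, 97.95, 382.01, 1489.86]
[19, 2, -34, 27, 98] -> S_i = Random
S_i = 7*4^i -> [7, 28, 112, 448, 1792]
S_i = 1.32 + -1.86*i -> [1.32, -0.54, -2.4, -4.26, -6.12]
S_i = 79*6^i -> [79, 474, 2844, 17064, 102384]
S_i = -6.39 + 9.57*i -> [-6.39, 3.18, 12.75, 22.32, 31.89]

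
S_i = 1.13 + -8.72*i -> [1.13, -7.59, -16.31, -25.03, -33.75]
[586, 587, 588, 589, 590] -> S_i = 586 + 1*i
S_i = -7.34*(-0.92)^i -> [-7.34, 6.75, -6.21, 5.72, -5.26]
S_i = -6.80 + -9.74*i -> [-6.8, -16.54, -26.28, -36.02, -45.76]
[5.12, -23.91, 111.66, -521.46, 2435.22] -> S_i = 5.12*(-4.67)^i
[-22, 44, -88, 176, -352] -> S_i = -22*-2^i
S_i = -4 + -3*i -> [-4, -7, -10, -13, -16]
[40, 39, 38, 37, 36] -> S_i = 40 + -1*i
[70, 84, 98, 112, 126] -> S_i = 70 + 14*i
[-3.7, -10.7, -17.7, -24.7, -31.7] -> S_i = -3.70 + -7.00*i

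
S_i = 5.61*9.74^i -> [5.61, 54.64, 532.21, 5183.7, 50489.22]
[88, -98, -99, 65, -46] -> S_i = Random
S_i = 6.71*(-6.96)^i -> [6.71, -46.7, 325.04, -2262.3, 15745.61]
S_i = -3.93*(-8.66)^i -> [-3.93, 34.03, -294.73, 2552.39, -22103.66]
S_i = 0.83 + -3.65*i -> [0.83, -2.82, -6.47, -10.12, -13.77]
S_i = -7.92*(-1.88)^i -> [-7.92, 14.89, -27.99, 52.63, -98.94]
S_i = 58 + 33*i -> [58, 91, 124, 157, 190]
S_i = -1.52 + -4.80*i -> [-1.52, -6.32, -11.12, -15.92, -20.72]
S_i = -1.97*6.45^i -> [-1.97, -12.71, -81.96, -528.62, -3409.61]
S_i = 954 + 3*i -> [954, 957, 960, 963, 966]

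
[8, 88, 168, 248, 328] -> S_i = 8 + 80*i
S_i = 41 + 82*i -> [41, 123, 205, 287, 369]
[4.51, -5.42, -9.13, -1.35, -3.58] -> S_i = Random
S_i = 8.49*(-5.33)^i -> [8.49, -45.25, 241.19, -1285.55, 6851.99]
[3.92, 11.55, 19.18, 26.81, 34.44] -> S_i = 3.92 + 7.63*i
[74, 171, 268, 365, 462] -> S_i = 74 + 97*i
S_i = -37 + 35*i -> [-37, -2, 33, 68, 103]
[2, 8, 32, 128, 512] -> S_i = 2*4^i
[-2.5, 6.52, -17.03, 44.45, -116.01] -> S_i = -2.50*(-2.61)^i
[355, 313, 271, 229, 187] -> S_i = 355 + -42*i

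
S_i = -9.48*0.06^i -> [-9.48, -0.57, -0.03, -0.0, -0.0]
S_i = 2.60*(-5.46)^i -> [2.6, -14.2, 77.51, -423.21, 2310.7]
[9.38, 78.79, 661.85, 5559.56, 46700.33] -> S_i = 9.38*8.40^i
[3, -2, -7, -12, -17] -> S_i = 3 + -5*i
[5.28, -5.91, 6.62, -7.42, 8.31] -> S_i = 5.28*(-1.12)^i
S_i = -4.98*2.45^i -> [-4.98, -12.2, -29.89, -73.24, -179.43]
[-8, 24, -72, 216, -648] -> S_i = -8*-3^i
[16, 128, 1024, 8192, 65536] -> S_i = 16*8^i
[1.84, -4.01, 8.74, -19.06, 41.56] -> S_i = 1.84*(-2.18)^i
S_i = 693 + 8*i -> [693, 701, 709, 717, 725]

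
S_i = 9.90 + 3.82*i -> [9.9, 13.72, 17.54, 21.36, 25.18]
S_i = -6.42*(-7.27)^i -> [-6.42, 46.67, -339.32, 2466.82, -17933.81]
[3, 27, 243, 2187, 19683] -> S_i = 3*9^i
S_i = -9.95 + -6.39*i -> [-9.95, -16.34, -22.73, -29.12, -35.51]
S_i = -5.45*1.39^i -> [-5.45, -7.58, -10.53, -14.64, -20.34]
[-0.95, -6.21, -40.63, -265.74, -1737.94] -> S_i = -0.95*6.54^i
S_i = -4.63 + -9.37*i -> [-4.63, -14.0, -23.37, -32.74, -42.11]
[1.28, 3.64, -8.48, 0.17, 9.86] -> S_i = Random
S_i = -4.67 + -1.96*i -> [-4.67, -6.63, -8.59, -10.55, -12.51]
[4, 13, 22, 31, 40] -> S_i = 4 + 9*i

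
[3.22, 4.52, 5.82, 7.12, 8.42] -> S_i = 3.22 + 1.30*i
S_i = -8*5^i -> [-8, -40, -200, -1000, -5000]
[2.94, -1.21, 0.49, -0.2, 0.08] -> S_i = 2.94*(-0.41)^i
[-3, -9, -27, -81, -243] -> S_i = -3*3^i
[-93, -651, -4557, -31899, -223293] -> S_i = -93*7^i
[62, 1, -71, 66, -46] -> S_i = Random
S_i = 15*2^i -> [15, 30, 60, 120, 240]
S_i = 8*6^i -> [8, 48, 288, 1728, 10368]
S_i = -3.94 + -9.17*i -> [-3.94, -13.11, -22.28, -31.45, -40.62]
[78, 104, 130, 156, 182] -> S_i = 78 + 26*i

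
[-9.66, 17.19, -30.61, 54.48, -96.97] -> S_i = -9.66*(-1.78)^i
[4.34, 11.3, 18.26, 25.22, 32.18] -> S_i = 4.34 + 6.96*i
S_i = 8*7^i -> [8, 56, 392, 2744, 19208]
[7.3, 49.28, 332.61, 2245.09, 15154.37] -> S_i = 7.30*6.75^i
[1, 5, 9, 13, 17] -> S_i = 1 + 4*i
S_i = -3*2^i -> [-3, -6, -12, -24, -48]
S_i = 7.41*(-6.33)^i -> [7.41, -46.91, 296.91, -1879.44, 11896.88]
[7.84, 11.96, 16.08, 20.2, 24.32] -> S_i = 7.84 + 4.12*i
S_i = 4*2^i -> [4, 8, 16, 32, 64]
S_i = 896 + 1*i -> [896, 897, 898, 899, 900]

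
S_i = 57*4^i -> [57, 228, 912, 3648, 14592]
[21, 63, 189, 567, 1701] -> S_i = 21*3^i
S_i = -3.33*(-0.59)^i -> [-3.33, 1.96, -1.16, 0.68, -0.4]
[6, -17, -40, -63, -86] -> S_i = 6 + -23*i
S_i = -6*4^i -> [-6, -24, -96, -384, -1536]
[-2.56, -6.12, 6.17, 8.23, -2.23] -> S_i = Random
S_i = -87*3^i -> [-87, -261, -783, -2349, -7047]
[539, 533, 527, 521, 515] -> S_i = 539 + -6*i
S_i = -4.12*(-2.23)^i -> [-4.12, 9.19, -20.49, 45.69, -101.89]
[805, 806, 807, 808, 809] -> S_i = 805 + 1*i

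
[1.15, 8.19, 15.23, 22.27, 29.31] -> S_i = 1.15 + 7.04*i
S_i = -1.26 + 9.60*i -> [-1.26, 8.34, 17.94, 27.54, 37.14]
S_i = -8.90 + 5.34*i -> [-8.9, -3.56, 1.78, 7.12, 12.46]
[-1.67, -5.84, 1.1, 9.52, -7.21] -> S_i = Random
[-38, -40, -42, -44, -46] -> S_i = -38 + -2*i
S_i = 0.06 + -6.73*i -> [0.06, -6.67, -13.4, -20.13, -26.86]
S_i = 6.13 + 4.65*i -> [6.13, 10.78, 15.43, 20.08, 24.73]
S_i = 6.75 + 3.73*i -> [6.75, 10.48, 14.21, 17.94, 21.67]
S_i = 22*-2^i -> [22, -44, 88, -176, 352]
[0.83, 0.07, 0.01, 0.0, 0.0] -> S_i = 0.83*0.08^i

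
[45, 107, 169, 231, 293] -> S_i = 45 + 62*i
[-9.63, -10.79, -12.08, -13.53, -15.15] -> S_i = -9.63*1.12^i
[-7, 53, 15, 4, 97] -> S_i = Random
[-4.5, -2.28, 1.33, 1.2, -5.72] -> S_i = Random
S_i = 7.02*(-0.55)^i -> [7.02, -3.86, 2.12, -1.17, 0.64]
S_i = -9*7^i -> [-9, -63, -441, -3087, -21609]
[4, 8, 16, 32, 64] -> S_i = 4*2^i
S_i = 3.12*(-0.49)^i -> [3.12, -1.53, 0.75, -0.37, 0.18]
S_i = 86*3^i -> [86, 258, 774, 2322, 6966]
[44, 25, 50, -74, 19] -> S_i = Random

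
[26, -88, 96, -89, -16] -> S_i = Random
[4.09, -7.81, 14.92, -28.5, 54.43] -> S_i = 4.09*(-1.91)^i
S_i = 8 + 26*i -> [8, 34, 60, 86, 112]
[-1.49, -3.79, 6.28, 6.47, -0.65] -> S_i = Random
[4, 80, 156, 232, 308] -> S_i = 4 + 76*i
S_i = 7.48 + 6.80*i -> [7.48, 14.28, 21.08, 27.88, 34.68]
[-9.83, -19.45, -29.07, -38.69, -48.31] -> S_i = -9.83 + -9.62*i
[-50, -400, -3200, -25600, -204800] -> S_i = -50*8^i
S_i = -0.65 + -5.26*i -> [-0.65, -5.91, -11.17, -16.43, -21.69]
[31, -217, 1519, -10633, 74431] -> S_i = 31*-7^i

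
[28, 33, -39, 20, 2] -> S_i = Random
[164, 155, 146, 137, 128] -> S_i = 164 + -9*i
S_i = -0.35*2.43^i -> [-0.35, -0.85, -2.07, -5.02, -12.2]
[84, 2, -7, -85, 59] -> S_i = Random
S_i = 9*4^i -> [9, 36, 144, 576, 2304]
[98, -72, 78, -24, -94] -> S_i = Random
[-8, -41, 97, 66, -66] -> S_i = Random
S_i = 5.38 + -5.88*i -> [5.38, -0.5, -6.38, -12.26, -18.14]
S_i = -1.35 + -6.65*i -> [-1.35, -8.0, -14.65, -21.3, -27.95]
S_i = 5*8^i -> [5, 40, 320, 2560, 20480]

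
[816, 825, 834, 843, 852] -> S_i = 816 + 9*i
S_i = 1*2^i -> [1, 2, 4, 8, 16]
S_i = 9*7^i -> [9, 63, 441, 3087, 21609]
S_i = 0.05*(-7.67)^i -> [0.05, -0.38, 2.94, -22.56, 173.04]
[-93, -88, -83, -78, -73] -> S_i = -93 + 5*i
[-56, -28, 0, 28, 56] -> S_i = -56 + 28*i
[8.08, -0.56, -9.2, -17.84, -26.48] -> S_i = 8.08 + -8.64*i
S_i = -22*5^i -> [-22, -110, -550, -2750, -13750]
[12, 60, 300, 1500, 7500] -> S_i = 12*5^i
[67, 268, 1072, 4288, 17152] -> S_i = 67*4^i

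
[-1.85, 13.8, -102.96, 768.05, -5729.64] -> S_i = -1.85*(-7.46)^i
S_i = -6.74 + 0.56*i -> [-6.74, -6.18, -5.62, -5.06, -4.5]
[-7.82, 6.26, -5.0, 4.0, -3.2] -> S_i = -7.82*(-0.80)^i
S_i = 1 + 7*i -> [1, 8, 15, 22, 29]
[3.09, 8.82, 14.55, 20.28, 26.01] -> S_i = 3.09 + 5.73*i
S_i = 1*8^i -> [1, 8, 64, 512, 4096]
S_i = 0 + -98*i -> [0, -98, -196, -294, -392]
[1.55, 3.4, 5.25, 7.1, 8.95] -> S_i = 1.55 + 1.85*i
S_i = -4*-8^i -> [-4, 32, -256, 2048, -16384]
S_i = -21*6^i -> [-21, -126, -756, -4536, -27216]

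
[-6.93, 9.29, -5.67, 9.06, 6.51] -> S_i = Random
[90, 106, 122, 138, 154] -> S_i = 90 + 16*i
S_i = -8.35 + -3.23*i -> [-8.35, -11.58, -14.81, -18.04, -21.27]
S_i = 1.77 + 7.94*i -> [1.77, 9.71, 17.65, 25.59, 33.53]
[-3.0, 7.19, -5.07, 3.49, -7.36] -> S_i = Random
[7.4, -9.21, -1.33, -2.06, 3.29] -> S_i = Random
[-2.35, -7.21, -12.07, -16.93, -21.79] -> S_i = -2.35 + -4.86*i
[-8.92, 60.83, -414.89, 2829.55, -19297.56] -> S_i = -8.92*(-6.82)^i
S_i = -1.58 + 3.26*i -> [-1.58, 1.68, 4.94, 8.2, 11.46]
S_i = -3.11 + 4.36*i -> [-3.11, 1.25, 5.61, 9.97, 14.33]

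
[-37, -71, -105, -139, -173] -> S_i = -37 + -34*i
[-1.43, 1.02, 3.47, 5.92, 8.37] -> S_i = -1.43 + 2.45*i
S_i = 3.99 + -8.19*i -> [3.99, -4.2, -12.39, -20.58, -28.77]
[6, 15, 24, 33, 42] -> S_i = 6 + 9*i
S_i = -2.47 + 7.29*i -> [-2.47, 4.82, 12.11, 19.4, 26.69]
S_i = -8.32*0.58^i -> [-8.32, -4.83, -2.8, -1.62, -0.94]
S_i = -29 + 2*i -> [-29, -27, -25, -23, -21]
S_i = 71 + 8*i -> [71, 79, 87, 95, 103]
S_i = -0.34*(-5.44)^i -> [-0.34, 1.85, -10.06, 54.74, -297.77]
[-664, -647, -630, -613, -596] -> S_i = -664 + 17*i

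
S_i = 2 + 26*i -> [2, 28, 54, 80, 106]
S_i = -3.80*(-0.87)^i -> [-3.8, 3.31, -2.88, 2.5, -2.18]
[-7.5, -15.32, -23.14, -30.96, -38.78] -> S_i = -7.50 + -7.82*i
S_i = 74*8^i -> [74, 592, 4736, 37888, 303104]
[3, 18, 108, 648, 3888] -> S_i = 3*6^i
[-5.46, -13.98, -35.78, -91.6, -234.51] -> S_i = -5.46*2.56^i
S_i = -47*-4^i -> [-47, 188, -752, 3008, -12032]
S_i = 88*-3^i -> [88, -264, 792, -2376, 7128]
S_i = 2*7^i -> [2, 14, 98, 686, 4802]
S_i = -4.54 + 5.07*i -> [-4.54, 0.53, 5.6, 10.67, 15.74]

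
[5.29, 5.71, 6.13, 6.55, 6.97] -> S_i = 5.29 + 0.42*i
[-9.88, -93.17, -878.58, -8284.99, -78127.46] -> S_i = -9.88*9.43^i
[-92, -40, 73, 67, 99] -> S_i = Random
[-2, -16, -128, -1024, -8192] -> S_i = -2*8^i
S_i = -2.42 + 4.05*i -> [-2.42, 1.63, 5.68, 9.73, 13.78]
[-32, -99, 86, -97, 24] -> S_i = Random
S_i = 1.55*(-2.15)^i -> [1.55, -3.33, 7.16, -15.4, 33.12]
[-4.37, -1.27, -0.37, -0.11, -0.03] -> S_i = -4.37*0.29^i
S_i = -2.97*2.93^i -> [-2.97, -8.7, -25.5, -74.71, -218.89]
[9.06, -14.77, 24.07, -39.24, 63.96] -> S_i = 9.06*(-1.63)^i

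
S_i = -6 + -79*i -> [-6, -85, -164, -243, -322]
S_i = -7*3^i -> [-7, -21, -63, -189, -567]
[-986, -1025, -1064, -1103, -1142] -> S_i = -986 + -39*i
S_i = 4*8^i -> [4, 32, 256, 2048, 16384]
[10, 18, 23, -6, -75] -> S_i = Random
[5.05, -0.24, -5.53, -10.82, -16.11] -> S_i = 5.05 + -5.29*i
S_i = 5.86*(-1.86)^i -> [5.86, -10.9, 20.27, -37.71, 70.14]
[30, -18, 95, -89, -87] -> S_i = Random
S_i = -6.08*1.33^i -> [-6.08, -8.09, -10.75, -14.3, -19.02]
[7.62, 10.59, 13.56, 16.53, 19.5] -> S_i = 7.62 + 2.97*i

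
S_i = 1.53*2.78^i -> [1.53, 4.25, 11.82, 32.87, 91.38]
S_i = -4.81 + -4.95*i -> [-4.81, -9.76, -14.71, -19.66, -24.61]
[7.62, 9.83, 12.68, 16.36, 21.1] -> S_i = 7.62*1.29^i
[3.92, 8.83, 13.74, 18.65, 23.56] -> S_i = 3.92 + 4.91*i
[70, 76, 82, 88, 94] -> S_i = 70 + 6*i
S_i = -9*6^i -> [-9, -54, -324, -1944, -11664]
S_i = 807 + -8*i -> [807, 799, 791, 783, 775]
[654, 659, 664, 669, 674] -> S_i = 654 + 5*i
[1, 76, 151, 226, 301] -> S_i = 1 + 75*i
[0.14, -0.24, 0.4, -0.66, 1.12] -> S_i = 0.14*(-1.68)^i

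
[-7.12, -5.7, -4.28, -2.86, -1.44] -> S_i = -7.12 + 1.42*i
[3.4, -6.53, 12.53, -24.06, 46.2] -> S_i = 3.40*(-1.92)^i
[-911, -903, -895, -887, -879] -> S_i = -911 + 8*i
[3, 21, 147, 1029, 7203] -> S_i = 3*7^i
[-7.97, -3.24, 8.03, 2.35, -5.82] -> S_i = Random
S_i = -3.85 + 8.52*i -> [-3.85, 4.67, 13.19, 21.71, 30.23]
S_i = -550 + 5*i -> [-550, -545, -540, -535, -530]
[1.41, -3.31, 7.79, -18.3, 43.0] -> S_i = 1.41*(-2.35)^i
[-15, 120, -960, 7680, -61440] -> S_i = -15*-8^i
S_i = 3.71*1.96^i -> [3.71, 7.27, 14.25, 27.93, 54.75]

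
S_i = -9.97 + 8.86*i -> [-9.97, -1.11, 7.75, 16.61, 25.47]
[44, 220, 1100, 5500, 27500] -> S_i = 44*5^i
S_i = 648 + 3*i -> [648, 651, 654, 657, 660]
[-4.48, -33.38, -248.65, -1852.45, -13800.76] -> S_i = -4.48*7.45^i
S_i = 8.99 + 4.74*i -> [8.99, 13.73, 18.47, 23.21, 27.95]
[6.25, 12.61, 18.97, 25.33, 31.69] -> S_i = 6.25 + 6.36*i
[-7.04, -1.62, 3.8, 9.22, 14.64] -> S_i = -7.04 + 5.42*i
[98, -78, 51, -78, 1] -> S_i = Random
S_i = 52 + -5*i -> [52, 47, 42, 37, 32]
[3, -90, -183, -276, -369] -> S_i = 3 + -93*i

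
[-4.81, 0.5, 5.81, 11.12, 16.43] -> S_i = -4.81 + 5.31*i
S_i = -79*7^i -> [-79, -553, -3871, -27097, -189679]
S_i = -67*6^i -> [-67, -402, -2412, -14472, -86832]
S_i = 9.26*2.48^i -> [9.26, 22.96, 56.95, 141.24, 350.28]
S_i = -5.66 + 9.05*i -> [-5.66, 3.39, 12.44, 21.49, 30.54]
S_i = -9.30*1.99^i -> [-9.3, -18.51, -36.83, -73.29, -145.85]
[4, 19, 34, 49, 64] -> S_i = 4 + 15*i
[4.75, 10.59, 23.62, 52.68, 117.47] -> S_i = 4.75*2.23^i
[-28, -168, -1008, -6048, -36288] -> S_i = -28*6^i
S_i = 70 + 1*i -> [70, 71, 72, 73, 74]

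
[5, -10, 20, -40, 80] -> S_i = 5*-2^i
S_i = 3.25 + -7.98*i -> [3.25, -4.73, -12.71, -20.69, -28.67]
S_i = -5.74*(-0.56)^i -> [-5.74, 3.21, -1.8, 1.01, -0.56]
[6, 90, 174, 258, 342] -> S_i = 6 + 84*i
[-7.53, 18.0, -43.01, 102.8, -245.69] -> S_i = -7.53*(-2.39)^i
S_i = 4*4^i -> [4, 16, 64, 256, 1024]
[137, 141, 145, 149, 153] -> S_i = 137 + 4*i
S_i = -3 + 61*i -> [-3, 58, 119, 180, 241]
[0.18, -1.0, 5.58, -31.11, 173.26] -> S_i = 0.18*(-5.57)^i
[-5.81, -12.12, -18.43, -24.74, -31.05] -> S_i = -5.81 + -6.31*i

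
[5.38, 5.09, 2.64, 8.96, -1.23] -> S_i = Random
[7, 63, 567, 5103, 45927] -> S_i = 7*9^i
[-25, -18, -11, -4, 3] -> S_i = -25 + 7*i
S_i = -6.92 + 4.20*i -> [-6.92, -2.72, 1.48, 5.68, 9.88]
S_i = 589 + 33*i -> [589, 622, 655, 688, 721]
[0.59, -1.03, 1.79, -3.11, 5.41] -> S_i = 0.59*(-1.74)^i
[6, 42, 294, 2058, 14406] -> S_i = 6*7^i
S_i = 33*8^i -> [33, 264, 2112, 16896, 135168]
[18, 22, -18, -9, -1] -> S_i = Random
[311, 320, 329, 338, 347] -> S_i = 311 + 9*i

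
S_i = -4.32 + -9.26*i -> [-4.32, -13.58, -22.84, -32.1, -41.36]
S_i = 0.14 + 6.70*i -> [0.14, 6.84, 13.54, 20.24, 26.94]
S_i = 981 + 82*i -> [981, 1063, 1145, 1227, 1309]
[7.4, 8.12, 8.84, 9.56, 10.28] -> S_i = 7.40 + 0.72*i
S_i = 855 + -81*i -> [855, 774, 693, 612, 531]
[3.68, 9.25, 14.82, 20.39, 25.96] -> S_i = 3.68 + 5.57*i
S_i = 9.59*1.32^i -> [9.59, 12.66, 16.71, 22.06, 29.11]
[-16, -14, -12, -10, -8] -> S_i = -16 + 2*i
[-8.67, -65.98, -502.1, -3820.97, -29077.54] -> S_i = -8.67*7.61^i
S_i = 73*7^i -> [73, 511, 3577, 25039, 175273]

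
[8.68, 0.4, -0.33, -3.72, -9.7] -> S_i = Random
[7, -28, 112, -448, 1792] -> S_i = 7*-4^i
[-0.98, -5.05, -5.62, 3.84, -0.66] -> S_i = Random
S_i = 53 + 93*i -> [53, 146, 239, 332, 425]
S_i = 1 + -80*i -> [1, -79, -159, -239, -319]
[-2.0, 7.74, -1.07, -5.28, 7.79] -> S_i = Random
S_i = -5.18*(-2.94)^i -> [-5.18, 15.23, -44.77, 131.64, -387.01]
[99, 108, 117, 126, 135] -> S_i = 99 + 9*i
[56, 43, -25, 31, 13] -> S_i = Random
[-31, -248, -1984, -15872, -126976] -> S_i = -31*8^i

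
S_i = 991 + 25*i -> [991, 1016, 1041, 1066, 1091]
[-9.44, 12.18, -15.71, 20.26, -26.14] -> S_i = -9.44*(-1.29)^i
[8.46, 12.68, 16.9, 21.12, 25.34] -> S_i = 8.46 + 4.22*i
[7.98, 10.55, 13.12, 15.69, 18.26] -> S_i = 7.98 + 2.57*i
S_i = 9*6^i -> [9, 54, 324, 1944, 11664]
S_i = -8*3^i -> [-8, -24, -72, -216, -648]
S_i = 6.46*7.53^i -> [6.46, 48.64, 366.29, 2758.15, 20768.85]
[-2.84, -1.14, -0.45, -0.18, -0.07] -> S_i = -2.84*0.40^i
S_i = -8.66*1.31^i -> [-8.66, -11.34, -14.86, -19.47, -25.5]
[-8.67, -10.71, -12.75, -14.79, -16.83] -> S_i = -8.67 + -2.04*i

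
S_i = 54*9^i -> [54, 486, 4374, 39366, 354294]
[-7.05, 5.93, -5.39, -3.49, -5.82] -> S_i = Random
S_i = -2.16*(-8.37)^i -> [-2.16, 18.08, -151.32, 1266.57, -10601.21]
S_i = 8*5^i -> [8, 40, 200, 1000, 5000]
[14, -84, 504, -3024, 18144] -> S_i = 14*-6^i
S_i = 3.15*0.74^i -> [3.15, 2.33, 1.72, 1.28, 0.94]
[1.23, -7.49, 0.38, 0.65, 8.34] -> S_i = Random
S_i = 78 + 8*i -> [78, 86, 94, 102, 110]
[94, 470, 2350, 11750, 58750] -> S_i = 94*5^i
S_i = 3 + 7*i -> [3, 10, 17, 24, 31]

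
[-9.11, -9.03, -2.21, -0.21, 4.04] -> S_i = Random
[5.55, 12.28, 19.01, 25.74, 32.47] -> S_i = 5.55 + 6.73*i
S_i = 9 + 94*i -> [9, 103, 197, 291, 385]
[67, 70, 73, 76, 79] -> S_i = 67 + 3*i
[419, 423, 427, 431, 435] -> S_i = 419 + 4*i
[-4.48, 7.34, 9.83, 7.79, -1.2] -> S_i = Random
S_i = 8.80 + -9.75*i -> [8.8, -0.95, -10.7, -20.45, -30.2]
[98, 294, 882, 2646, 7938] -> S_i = 98*3^i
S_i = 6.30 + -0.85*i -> [6.3, 5.45, 4.6, 3.75, 2.9]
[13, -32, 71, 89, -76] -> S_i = Random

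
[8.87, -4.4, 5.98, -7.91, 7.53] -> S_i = Random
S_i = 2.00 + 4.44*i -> [2.0, 6.44, 10.88, 15.32, 19.76]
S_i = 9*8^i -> [9, 72, 576, 4608, 36864]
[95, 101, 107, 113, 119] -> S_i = 95 + 6*i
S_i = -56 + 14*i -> [-56, -42, -28, -14, 0]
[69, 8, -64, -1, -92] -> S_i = Random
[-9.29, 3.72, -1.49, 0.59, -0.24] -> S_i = -9.29*(-0.40)^i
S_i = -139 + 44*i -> [-139, -95, -51, -7, 37]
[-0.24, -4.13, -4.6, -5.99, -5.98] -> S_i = Random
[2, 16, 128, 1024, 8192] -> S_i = 2*8^i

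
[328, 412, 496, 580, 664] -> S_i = 328 + 84*i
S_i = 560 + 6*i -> [560, 566, 572, 578, 584]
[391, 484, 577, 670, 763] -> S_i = 391 + 93*i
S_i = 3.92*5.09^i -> [3.92, 19.95, 101.56, 516.94, 2631.22]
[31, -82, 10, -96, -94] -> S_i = Random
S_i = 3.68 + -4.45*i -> [3.68, -0.77, -5.22, -9.67, -14.12]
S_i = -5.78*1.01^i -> [-5.78, -5.84, -5.9, -5.96, -6.01]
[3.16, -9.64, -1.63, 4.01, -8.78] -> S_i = Random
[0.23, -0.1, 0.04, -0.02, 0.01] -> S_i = 0.23*(-0.42)^i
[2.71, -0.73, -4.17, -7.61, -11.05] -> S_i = 2.71 + -3.44*i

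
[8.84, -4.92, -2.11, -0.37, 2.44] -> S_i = Random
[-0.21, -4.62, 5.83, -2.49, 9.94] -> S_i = Random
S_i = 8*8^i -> [8, 64, 512, 4096, 32768]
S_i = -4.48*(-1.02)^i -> [-4.48, 4.57, -4.66, 4.75, -4.85]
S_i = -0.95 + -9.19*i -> [-0.95, -10.14, -19.33, -28.52, -37.71]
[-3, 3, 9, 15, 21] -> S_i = -3 + 6*i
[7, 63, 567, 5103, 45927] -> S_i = 7*9^i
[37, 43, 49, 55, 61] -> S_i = 37 + 6*i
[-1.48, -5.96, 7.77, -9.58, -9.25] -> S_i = Random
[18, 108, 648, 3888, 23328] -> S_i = 18*6^i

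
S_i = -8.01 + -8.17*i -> [-8.01, -16.18, -24.35, -32.52, -40.69]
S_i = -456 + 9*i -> [-456, -447, -438, -429, -420]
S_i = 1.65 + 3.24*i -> [1.65, 4.89, 8.13, 11.37, 14.61]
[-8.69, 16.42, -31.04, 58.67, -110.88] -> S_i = -8.69*(-1.89)^i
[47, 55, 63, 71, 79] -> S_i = 47 + 8*i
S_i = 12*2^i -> [12, 24, 48, 96, 192]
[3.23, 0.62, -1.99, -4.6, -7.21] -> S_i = 3.23 + -2.61*i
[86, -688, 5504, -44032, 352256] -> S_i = 86*-8^i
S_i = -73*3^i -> [-73, -219, -657, -1971, -5913]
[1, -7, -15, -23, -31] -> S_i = 1 + -8*i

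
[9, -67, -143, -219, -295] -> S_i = 9 + -76*i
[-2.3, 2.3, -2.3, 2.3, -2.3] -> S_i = -2.30*(-1.00)^i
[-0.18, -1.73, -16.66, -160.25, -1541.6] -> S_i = -0.18*9.62^i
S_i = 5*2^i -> [5, 10, 20, 40, 80]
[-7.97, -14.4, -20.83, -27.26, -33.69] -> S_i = -7.97 + -6.43*i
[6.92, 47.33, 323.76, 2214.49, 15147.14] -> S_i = 6.92*6.84^i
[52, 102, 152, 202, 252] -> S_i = 52 + 50*i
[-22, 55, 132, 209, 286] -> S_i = -22 + 77*i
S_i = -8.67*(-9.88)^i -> [-8.67, 85.66, -846.32, 8361.61, -82612.71]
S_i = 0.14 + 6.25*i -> [0.14, 6.39, 12.64, 18.89, 25.14]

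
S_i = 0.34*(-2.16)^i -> [0.34, -0.73, 1.59, -3.43, 7.4]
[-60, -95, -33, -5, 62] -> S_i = Random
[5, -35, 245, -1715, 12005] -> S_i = 5*-7^i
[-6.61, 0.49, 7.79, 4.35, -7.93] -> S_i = Random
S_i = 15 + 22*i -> [15, 37, 59, 81, 103]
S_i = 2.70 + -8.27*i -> [2.7, -5.57, -13.84, -22.11, -30.38]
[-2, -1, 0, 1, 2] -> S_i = -2 + 1*i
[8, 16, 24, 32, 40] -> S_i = 8 + 8*i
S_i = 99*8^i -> [99, 792, 6336, 50688, 405504]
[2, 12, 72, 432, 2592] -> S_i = 2*6^i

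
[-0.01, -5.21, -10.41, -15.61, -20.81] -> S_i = -0.01 + -5.20*i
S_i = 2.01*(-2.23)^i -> [2.01, -4.48, 10.0, -22.29, 49.71]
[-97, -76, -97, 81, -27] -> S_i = Random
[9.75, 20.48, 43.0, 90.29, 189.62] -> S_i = 9.75*2.10^i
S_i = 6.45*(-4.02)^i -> [6.45, -25.93, 104.23, -419.02, 1684.47]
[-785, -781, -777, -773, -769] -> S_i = -785 + 4*i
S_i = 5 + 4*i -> [5, 9, 13, 17, 21]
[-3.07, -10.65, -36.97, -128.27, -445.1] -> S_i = -3.07*3.47^i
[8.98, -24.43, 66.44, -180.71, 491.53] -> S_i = 8.98*(-2.72)^i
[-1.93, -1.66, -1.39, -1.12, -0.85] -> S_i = -1.93 + 0.27*i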